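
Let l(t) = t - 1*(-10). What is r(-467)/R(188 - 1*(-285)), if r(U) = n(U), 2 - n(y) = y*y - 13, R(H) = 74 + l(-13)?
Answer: -218074/71 ≈ -3071.5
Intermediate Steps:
l(t) = 10 + t (l(t) = t + 10 = 10 + t)
R(H) = 71 (R(H) = 74 + (10 - 13) = 74 - 3 = 71)
n(y) = 15 - y² (n(y) = 2 - (y*y - 13) = 2 - (y² - 13) = 2 - (-13 + y²) = 2 + (13 - y²) = 15 - y²)
r(U) = 15 - U²
r(-467)/R(188 - 1*(-285)) = (15 - 1*(-467)²)/71 = (15 - 1*218089)*(1/71) = (15 - 218089)*(1/71) = -218074*1/71 = -218074/71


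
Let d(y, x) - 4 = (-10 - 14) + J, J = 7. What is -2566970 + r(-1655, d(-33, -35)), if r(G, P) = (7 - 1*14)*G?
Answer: -2555385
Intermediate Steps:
d(y, x) = -13 (d(y, x) = 4 + ((-10 - 14) + 7) = 4 + (-24 + 7) = 4 - 17 = -13)
r(G, P) = -7*G (r(G, P) = (7 - 14)*G = -7*G)
-2566970 + r(-1655, d(-33, -35)) = -2566970 - 7*(-1655) = -2566970 + 11585 = -2555385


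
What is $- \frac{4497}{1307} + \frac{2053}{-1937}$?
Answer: $- \frac{11393960}{2531659} \approx -4.5006$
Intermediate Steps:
$- \frac{4497}{1307} + \frac{2053}{-1937} = \left(-4497\right) \frac{1}{1307} + 2053 \left(- \frac{1}{1937}\right) = - \frac{4497}{1307} - \frac{2053}{1937} = - \frac{11393960}{2531659}$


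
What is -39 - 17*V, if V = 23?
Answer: -430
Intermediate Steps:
-39 - 17*V = -39 - 17*23 = -39 - 391 = -430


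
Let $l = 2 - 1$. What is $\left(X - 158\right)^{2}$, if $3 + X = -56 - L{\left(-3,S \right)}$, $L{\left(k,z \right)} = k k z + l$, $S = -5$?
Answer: $29929$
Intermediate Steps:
$l = 1$ ($l = 2 - 1 = 1$)
$L{\left(k,z \right)} = 1 + z k^{2}$ ($L{\left(k,z \right)} = k k z + 1 = k^{2} z + 1 = z k^{2} + 1 = 1 + z k^{2}$)
$X = -15$ ($X = -3 - \left(57 - 45\right) = -3 - 12 = -15$)
$\left(X - 158\right)^{2} = \left(-15 - 158\right)^{2} = \left(-173\right)^{2} = 29929$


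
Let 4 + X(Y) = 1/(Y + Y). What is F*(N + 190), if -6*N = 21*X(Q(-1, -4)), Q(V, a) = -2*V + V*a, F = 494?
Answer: 1207583/12 ≈ 1.0063e+5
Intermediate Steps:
X(Y) = -4 + 1/(2*Y) (X(Y) = -4 + 1/(Y + Y) = -4 + 1/(2*Y))
N = 329/24 (N = -7*(-4 + 1/(2*((-(-2 - 4)))))/2 = -7*(-4 + 1/(2*((-1*(-6)))))/2 = -7*(-4 + (1/2)/6)/2 = -7*(-4 + (1/2)*(1/6))/2 = -7*(-4 + 1/12)/2 = -7*(-47)/(2*12) = -1/6*(-329/4) = 329/24 ≈ 13.708)
F*(N + 190) = 494*(329/24 + 190) = 494*(4889/24) = 1207583/12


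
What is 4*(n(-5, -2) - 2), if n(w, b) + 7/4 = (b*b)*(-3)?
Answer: -63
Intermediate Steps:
n(w, b) = -7/4 - 3*b² (n(w, b) = -7/4 + (b*b)*(-3) = -7/4 + b²*(-3) = -7/4 - 3*b²)
4*(n(-5, -2) - 2) = 4*((-7/4 - 3*(-2)²) - 2) = 4*((-7/4 - 3*4) - 2) = 4*((-7/4 - 12) - 2) = 4*(-55/4 - 2) = 4*(-63/4) = -63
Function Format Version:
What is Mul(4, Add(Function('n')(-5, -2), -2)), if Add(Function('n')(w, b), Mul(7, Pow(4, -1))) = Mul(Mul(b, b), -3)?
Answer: -63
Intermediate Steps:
Function('n')(w, b) = Add(Rational(-7, 4), Mul(-3, Pow(b, 2))) (Function('n')(w, b) = Add(Rational(-7, 4), Mul(Mul(b, b), -3)) = Add(Rational(-7, 4), Mul(Pow(b, 2), -3)) = Add(Rational(-7, 4), Mul(-3, Pow(b, 2))))
Mul(4, Add(Function('n')(-5, -2), -2)) = Mul(4, Add(Add(Rational(-7, 4), Mul(-3, Pow(-2, 2))), -2)) = Mul(4, Add(Add(Rational(-7, 4), Mul(-3, 4)), -2)) = Mul(4, Add(Add(Rational(-7, 4), -12), -2)) = Mul(4, Add(Rational(-55, 4), -2)) = Mul(4, Rational(-63, 4)) = -63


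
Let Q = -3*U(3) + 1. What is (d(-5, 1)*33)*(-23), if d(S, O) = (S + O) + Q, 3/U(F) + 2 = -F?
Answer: 4554/5 ≈ 910.80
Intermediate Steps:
U(F) = 3/(-2 - F)
Q = 14/5 (Q = -(-9)/(2 + 3) + 1 = -(-9)/5 + 1 = -3*(-3/5) + 1 = 9/5 + 1 = 14/5 ≈ 2.8000)
d(S, O) = 14/5 + O + S (d(S, O) = (S + O) + 14/5 = (O + S) + 14/5 = 14/5 + O + S)
(d(-5, 1)*33)*(-23) = ((14/5 + 1 - 5)*33)*(-23) = -6/5*33*(-23) = -198/5*(-23) = 4554/5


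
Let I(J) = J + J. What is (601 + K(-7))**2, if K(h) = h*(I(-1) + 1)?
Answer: 369664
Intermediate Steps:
I(J) = 2*J
K(h) = -h (K(h) = h*(2*(-1) + 1) = h*(-2 + 1) = h*(-1) = -h)
(601 + K(-7))**2 = (601 - 1*(-7))**2 = (601 + 7)**2 = 608**2 = 369664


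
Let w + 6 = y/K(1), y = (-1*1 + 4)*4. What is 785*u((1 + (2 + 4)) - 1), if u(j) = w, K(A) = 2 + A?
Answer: -1570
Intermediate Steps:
y = 12 (y = (-1 + 4)*4 = 3*4 = 12)
w = -2 (w = -6 + 12/(2 + 1) = -6 + 12/3 = -6 + 12*(1/3) = -6 + 4 = -2)
u(j) = -2
785*u((1 + (2 + 4)) - 1) = 785*(-2) = -1570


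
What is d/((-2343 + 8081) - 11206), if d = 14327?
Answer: -14327/5468 ≈ -2.6202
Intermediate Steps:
d/((-2343 + 8081) - 11206) = 14327/((-2343 + 8081) - 11206) = 14327/(5738 - 11206) = 14327/(-5468) = 14327*(-1/5468) = -14327/5468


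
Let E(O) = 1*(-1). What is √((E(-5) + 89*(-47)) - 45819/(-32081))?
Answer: I*√4304663387885/32081 ≈ 64.673*I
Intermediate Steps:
E(O) = -1
√((E(-5) + 89*(-47)) - 45819/(-32081)) = √((-1 + 89*(-47)) - 45819/(-32081)) = √((-1 - 4183) - 45819*(-1/32081)) = √(-4184 + 45819/32081) = √(-134181085/32081) = I*√4304663387885/32081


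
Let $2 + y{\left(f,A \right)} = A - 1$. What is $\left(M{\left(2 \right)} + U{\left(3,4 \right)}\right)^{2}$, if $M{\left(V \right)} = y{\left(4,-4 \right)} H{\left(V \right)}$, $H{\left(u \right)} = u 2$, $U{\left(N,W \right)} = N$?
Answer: $625$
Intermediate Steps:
$y{\left(f,A \right)} = -3 + A$ ($y{\left(f,A \right)} = -2 + \left(A - 1\right) = -2 + \left(-1 + A\right) = -3 + A$)
$H{\left(u \right)} = 2 u$
$M{\left(V \right)} = - 14 V$ ($M{\left(V \right)} = \left(-3 - 4\right) 2 V = - 7 \cdot 2 V = - 14 V$)
$\left(M{\left(2 \right)} + U{\left(3,4 \right)}\right)^{2} = \left(\left(-14\right) 2 + 3\right)^{2} = \left(-28 + 3\right)^{2} = \left(-25\right)^{2} = 625$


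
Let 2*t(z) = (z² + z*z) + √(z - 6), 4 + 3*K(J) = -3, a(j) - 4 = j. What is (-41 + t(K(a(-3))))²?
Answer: 408925/324 - 1600*I*√3/27 ≈ 1262.1 - 102.64*I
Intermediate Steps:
a(j) = 4 + j
K(J) = -7/3 (K(J) = -4/3 + (⅓)*(-3) = -4/3 - 1 = -7/3)
t(z) = z² + √(-6 + z)/2 (t(z) = ((z² + z*z) + √(z - 6))/2 = ((z² + z²) + √(-6 + z))/2 = (2*z² + √(-6 + z))/2 = (√(-6 + z) + 2*z²)/2 = z² + √(-6 + z)/2)
(-41 + t(K(a(-3))))² = (-41 + ((-7/3)² + √(-6 - 7/3)/2))² = (-41 + (49/9 + √(-25/3)/2))² = (-41 + (49/9 + (5*I*√3/3)/2))² = (-41 + (49/9 + 5*I*√3/6))² = (-320/9 + 5*I*√3/6)²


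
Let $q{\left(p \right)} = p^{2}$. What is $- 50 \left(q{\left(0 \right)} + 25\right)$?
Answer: $-1250$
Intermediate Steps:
$- 50 \left(q{\left(0 \right)} + 25\right) = - 50 \left(0^{2} + 25\right) = - 50 \left(0 + 25\right) = \left(-50\right) 25 = -1250$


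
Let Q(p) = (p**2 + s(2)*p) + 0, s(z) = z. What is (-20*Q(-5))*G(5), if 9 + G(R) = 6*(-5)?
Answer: 11700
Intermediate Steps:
G(R) = -39 (G(R) = -9 + 6*(-5) = -9 - 30 = -39)
Q(p) = p**2 + 2*p (Q(p) = (p**2 + 2*p) + 0 = p**2 + 2*p)
(-20*Q(-5))*G(5) = -(-100)*(2 - 5)*(-39) = -(-100)*(-3)*(-39) = -20*15*(-39) = -300*(-39) = 11700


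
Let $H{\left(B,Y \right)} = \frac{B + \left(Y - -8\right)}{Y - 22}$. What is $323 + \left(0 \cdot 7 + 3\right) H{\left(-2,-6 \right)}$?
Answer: $323$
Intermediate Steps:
$H{\left(B,Y \right)} = \frac{8 + B + Y}{-22 + Y}$ ($H{\left(B,Y \right)} = \frac{B + \left(Y + 8\right)}{-22 + Y} = \frac{B + \left(8 + Y\right)}{-22 + Y} = \frac{8 + B + Y}{-22 + Y}$)
$323 + \left(0 \cdot 7 + 3\right) H{\left(-2,-6 \right)} = 323 + \left(0 \cdot 7 + 3\right) \frac{8 - 2 - 6}{-22 - 6} = 323 + \left(0 + 3\right) \frac{1}{-28} \cdot 0 = 323 + 3 \left(\left(- \frac{1}{28}\right) 0\right) = 323 + 3 \cdot 0 = 323 + 0 = 323$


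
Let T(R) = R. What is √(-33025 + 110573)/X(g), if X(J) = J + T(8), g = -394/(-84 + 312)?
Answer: 228*√19387/715 ≈ 44.400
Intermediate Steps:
g = -197/114 (g = -394/228 = -394*1/228 = -197/114 ≈ -1.7281)
X(J) = 8 + J (X(J) = J + 8 = 8 + J)
√(-33025 + 110573)/X(g) = √(-33025 + 110573)/(8 - 197/114) = √77548/(715/114) = (2*√19387)*(114/715) = 228*√19387/715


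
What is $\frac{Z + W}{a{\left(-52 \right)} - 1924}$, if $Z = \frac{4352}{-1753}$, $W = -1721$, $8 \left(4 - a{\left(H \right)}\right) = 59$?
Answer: $\frac{24170120}{27029507} \approx 0.89421$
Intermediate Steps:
$a{\left(H \right)} = - \frac{27}{8}$ ($a{\left(H \right)} = 4 - \frac{59}{8} = - \frac{27}{8}$)
$Z = - \frac{4352}{1753}$ ($Z = 4352 \left(- \frac{1}{1753}\right) = - \frac{4352}{1753} \approx -2.4826$)
$\frac{Z + W}{a{\left(-52 \right)} - 1924} = \frac{- \frac{4352}{1753} - 1721}{- \frac{27}{8} - 1924} = - \frac{3021265}{1753 \left(- \frac{15419}{8}\right)} = \left(- \frac{3021265}{1753}\right) \left(- \frac{8}{15419}\right) = \frac{24170120}{27029507}$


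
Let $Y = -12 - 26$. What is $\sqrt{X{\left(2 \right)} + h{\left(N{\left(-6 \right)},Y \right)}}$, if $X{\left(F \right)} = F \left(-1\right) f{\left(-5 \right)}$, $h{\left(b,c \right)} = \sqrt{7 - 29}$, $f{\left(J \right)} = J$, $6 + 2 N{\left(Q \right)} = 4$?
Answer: $\sqrt{10 + i \sqrt{22}} \approx 3.2439 + 0.72297 i$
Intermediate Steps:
$N{\left(Q \right)} = -1$ ($N{\left(Q \right)} = -3 + \frac{1}{2} \cdot 4 = -3 + 2 = -1$)
$Y = -38$
$h{\left(b,c \right)} = i \sqrt{22}$ ($h{\left(b,c \right)} = \sqrt{-22} = i \sqrt{22}$)
$X{\left(F \right)} = 5 F$ ($X{\left(F \right)} = F \left(-1\right) \left(-5\right) = - F \left(-5\right) = 5 F$)
$\sqrt{X{\left(2 \right)} + h{\left(N{\left(-6 \right)},Y \right)}} = \sqrt{5 \cdot 2 + i \sqrt{22}} = \sqrt{10 + i \sqrt{22}}$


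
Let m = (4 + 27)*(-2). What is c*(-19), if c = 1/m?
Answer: 19/62 ≈ 0.30645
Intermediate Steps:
m = -62 (m = 31*(-2) = -62)
c = -1/62 (c = 1/(-62) = -1/62 ≈ -0.016129)
c*(-19) = -1/62*(-19) = 19/62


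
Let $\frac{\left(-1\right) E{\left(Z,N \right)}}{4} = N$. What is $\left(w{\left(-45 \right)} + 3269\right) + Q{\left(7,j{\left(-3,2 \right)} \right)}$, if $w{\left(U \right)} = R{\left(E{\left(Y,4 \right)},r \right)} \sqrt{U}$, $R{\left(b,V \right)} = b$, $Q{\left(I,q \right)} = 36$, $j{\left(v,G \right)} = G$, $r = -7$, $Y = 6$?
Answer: $3305 - 48 i \sqrt{5} \approx 3305.0 - 107.33 i$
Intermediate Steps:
$E{\left(Z,N \right)} = - 4 N$
$w{\left(U \right)} = - 16 \sqrt{U}$ ($w{\left(U \right)} = \left(-4\right) 4 \sqrt{U} = - 16 \sqrt{U}$)
$\left(w{\left(-45 \right)} + 3269\right) + Q{\left(7,j{\left(-3,2 \right)} \right)} = \left(- 16 \sqrt{-45} + 3269\right) + 36 = \left(- 16 \cdot 3 i \sqrt{5} + 3269\right) + 36 = \left(- 48 i \sqrt{5} + 3269\right) + 36 = \left(3269 - 48 i \sqrt{5}\right) + 36 = 3305 - 48 i \sqrt{5}$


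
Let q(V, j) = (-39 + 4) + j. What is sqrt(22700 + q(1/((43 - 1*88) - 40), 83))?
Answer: 22*sqrt(47) ≈ 150.82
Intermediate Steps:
q(V, j) = -35 + j
sqrt(22700 + q(1/((43 - 1*88) - 40), 83)) = sqrt(22700 + (-35 + 83)) = sqrt(22700 + 48) = sqrt(22748) = 22*sqrt(47)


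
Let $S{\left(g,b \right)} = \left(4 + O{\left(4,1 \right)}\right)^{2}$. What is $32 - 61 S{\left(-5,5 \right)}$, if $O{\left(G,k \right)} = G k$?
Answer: $-3872$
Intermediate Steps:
$S{\left(g,b \right)} = 64$ ($S{\left(g,b \right)} = \left(4 + 4 \cdot 1\right)^{2} = \left(4 + 4\right)^{2} = 8^{2} = 64$)
$32 - 61 S{\left(-5,5 \right)} = 32 - 3904 = -3872$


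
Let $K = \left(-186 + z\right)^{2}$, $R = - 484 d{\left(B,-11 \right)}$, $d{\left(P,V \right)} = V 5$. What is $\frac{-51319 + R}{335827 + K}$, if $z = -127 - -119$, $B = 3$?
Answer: $- \frac{24699}{373463} \approx -0.066135$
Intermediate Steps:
$d{\left(P,V \right)} = 5 V$
$z = -8$ ($z = -127 + 119 = -8$)
$R = 26620$ ($R = - 484 \cdot 5 \left(-11\right) = \left(-484\right) \left(-55\right) = 26620$)
$K = 37636$ ($K = \left(-186 - 8\right)^{2} = \left(-194\right)^{2} = 37636$)
$\frac{-51319 + R}{335827 + K} = \frac{-51319 + 26620}{335827 + 37636} = - \frac{24699}{373463}$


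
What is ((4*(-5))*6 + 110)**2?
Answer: 100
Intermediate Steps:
((4*(-5))*6 + 110)**2 = (-20*6 + 110)**2 = (-120 + 110)**2 = (-10)**2 = 100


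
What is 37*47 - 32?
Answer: 1707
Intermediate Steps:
37*47 - 32 = 1739 - 32 = 1707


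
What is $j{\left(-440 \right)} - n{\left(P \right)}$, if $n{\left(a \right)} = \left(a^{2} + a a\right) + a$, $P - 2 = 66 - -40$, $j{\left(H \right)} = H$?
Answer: $-23876$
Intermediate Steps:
$P = 108$ ($P = 2 + \left(66 - -40\right) = 2 + \left(66 + 40\right) = 2 + 106 = 108$)
$n{\left(a \right)} = a + 2 a^{2}$ ($n{\left(a \right)} = \left(a^{2} + a^{2}\right) + a = 2 a^{2} + a = a + 2 a^{2}$)
$j{\left(-440 \right)} - n{\left(P \right)} = -440 - 108 \left(1 + 2 \cdot 108\right) = -440 - 108 \left(1 + 216\right) = -440 - 108 \cdot 217 = -440 - 23436 = -23876$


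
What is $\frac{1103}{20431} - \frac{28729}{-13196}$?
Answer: $\frac{601517387}{269607476} \approx 2.2311$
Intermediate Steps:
$\frac{1103}{20431} - \frac{28729}{-13196} = 1103 \cdot \frac{1}{20431} - - \frac{28729}{13196} = \frac{1103}{20431} + \frac{28729}{13196} = \frac{601517387}{269607476}$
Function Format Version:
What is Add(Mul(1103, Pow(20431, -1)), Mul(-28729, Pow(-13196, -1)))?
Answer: Rational(601517387, 269607476) ≈ 2.2311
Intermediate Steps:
Add(Mul(1103, Pow(20431, -1)), Mul(-28729, Pow(-13196, -1))) = Add(Mul(1103, Rational(1, 20431)), Mul(-28729, Rational(-1, 13196))) = Add(Rational(1103, 20431), Rational(28729, 13196)) = Rational(601517387, 269607476)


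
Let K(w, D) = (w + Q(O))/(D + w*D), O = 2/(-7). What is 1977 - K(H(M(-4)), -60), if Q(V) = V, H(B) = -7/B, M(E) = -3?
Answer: 8303443/4200 ≈ 1977.0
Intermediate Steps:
O = -2/7 (O = 2*(-⅐) = -2/7 ≈ -0.28571)
K(w, D) = (-2/7 + w)/(D + D*w) (K(w, D) = (w - 2/7)/(D + w*D) = (-2/7 + w)/(D + D*w))
1977 - K(H(M(-4)), -60) = 1977 - (-2/7 - 7/(-3))/((-60)*(1 - 7/(-3))) = 1977 - (-1)*(-2/7 - 7*(-⅓))/(60*(1 - 7*(-⅓))) = 1977 - (-1)*(-2/7 + 7/3)/(60*(1 + 7/3)) = 1977 - (-1)*43/(60*10/3*21) = 1977 - (-1)*3*43/(60*10*21) = 1977 - 1*(-43/4200) = 1977 + 43/4200 = 8303443/4200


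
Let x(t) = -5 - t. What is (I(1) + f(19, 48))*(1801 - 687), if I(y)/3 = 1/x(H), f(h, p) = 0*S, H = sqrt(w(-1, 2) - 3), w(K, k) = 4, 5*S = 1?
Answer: -557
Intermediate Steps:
S = 1/5 (S = (1/5)*1 = 1/5 ≈ 0.20000)
H = 1 (H = sqrt(4 - 3) = sqrt(1) = 1)
f(h, p) = 0 (f(h, p) = 0*(1/5) = 0)
I(y) = -1/2 (I(y) = 3/(-5 - 1*1) = 3/(-5 - 1) = 3/(-6) = 3*(-1/6) = -1/2)
(I(1) + f(19, 48))*(1801 - 687) = (-1/2 + 0)*(1801 - 687) = -1/2*1114 = -557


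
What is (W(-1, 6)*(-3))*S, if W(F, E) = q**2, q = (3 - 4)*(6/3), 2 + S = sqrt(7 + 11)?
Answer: 24 - 36*sqrt(2) ≈ -26.912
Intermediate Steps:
S = -2 + 3*sqrt(2) (S = -2 + sqrt(7 + 11) = -2 + sqrt(18) = -2 + 3*sqrt(2) ≈ 2.2426)
q = -2 (q = -6/3 = -1*2 = -2)
W(F, E) = 4 (W(F, E) = (-2)**2 = 4)
(W(-1, 6)*(-3))*S = (4*(-3))*(-2 + 3*sqrt(2)) = -12*(-2 + 3*sqrt(2)) = 24 - 36*sqrt(2)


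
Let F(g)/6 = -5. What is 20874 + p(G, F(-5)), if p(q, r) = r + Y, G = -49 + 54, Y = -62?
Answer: 20782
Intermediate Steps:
F(g) = -30 (F(g) = 6*(-5) = -30)
G = 5
p(q, r) = -62 + r (p(q, r) = r - 62 = -62 + r)
20874 + p(G, F(-5)) = 20874 + (-62 - 30) = 20874 - 92 = 20782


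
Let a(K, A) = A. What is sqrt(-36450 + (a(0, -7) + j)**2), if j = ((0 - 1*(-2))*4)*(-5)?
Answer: I*sqrt(34241) ≈ 185.04*I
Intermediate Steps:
j = -40 (j = ((0 + 2)*4)*(-5) = (2*4)*(-5) = 8*(-5) = -40)
sqrt(-36450 + (a(0, -7) + j)**2) = sqrt(-36450 + (-7 - 40)**2) = sqrt(-36450 + (-47)**2) = sqrt(-36450 + 2209) = sqrt(-34241) = I*sqrt(34241)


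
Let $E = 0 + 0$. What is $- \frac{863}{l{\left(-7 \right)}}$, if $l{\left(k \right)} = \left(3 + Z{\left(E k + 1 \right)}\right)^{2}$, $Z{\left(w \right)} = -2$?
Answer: $-863$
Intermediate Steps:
$E = 0$
$l{\left(k \right)} = 1$ ($l{\left(k \right)} = \left(3 - 2\right)^{2} = 1^{2} = 1$)
$- \frac{863}{l{\left(-7 \right)}} = - \frac{863}{1} = \left(-863\right) 1 = -863$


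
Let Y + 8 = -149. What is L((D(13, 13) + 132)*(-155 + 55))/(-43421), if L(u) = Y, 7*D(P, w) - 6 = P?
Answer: 157/43421 ≈ 0.0036158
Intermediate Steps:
D(P, w) = 6/7 + P/7
Y = -157 (Y = -8 - 149 = -157)
L(u) = -157
L((D(13, 13) + 132)*(-155 + 55))/(-43421) = -157/(-43421) = -157*(-1/43421) = 157/43421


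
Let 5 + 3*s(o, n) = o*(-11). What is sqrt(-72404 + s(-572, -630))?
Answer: 5*I*sqrt(25311)/3 ≈ 265.16*I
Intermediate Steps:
s(o, n) = -5/3 - 11*o/3 (s(o, n) = -5/3 + (o*(-11))/3 = -5/3 + (-11*o)/3 = -5/3 - 11*o/3)
sqrt(-72404 + s(-572, -630)) = sqrt(-72404 + (-5/3 - 11/3*(-572))) = sqrt(-72404 + (-5/3 + 6292/3)) = sqrt(-72404 + 6287/3) = sqrt(-210925/3) = 5*I*sqrt(25311)/3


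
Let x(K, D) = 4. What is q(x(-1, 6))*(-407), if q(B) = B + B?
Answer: -3256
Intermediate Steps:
q(B) = 2*B
q(x(-1, 6))*(-407) = (2*4)*(-407) = 8*(-407) = -3256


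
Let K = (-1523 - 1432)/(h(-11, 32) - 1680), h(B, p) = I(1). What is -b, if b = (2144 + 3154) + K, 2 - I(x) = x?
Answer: -8898297/1679 ≈ -5299.8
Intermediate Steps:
I(x) = 2 - x
h(B, p) = 1 (h(B, p) = 2 - 1*1 = 2 - 1 = 1)
K = 2955/1679 (K = (-1523 - 1432)/(1 - 1680) = -2955/(-1679) = -2955*(-1/1679) = 2955/1679 ≈ 1.7600)
b = 8898297/1679 (b = (2144 + 3154) + 2955/1679 = 5298 + 2955/1679 = 8898297/1679 ≈ 5299.8)
-b = -1*8898297/1679 = -8898297/1679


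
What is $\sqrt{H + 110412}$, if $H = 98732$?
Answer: $2 \sqrt{52286} \approx 457.32$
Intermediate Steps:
$\sqrt{H + 110412} = \sqrt{98732 + 110412} = \sqrt{209144} = 2 \sqrt{52286}$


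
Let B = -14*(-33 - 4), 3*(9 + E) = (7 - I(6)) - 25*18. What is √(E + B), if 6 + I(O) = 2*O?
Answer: 7*√66/3 ≈ 18.956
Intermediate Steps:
I(O) = -6 + 2*O
E = -476/3 (E = -9 + ((7 - (-6 + 2*6)) - 25*18)/3 = -9 + ((7 - (-6 + 12)) - 450)/3 = -9 + ((7 - 1*6) - 450)/3 = -9 + ((7 - 6) - 450)/3 = -9 + (1 - 450)/3 = -9 + (⅓)*(-449) = -9 - 449/3 = -476/3 ≈ -158.67)
B = 518 (B = -14*(-37) = 518)
√(E + B) = √(-476/3 + 518) = √(1078/3) = 7*√66/3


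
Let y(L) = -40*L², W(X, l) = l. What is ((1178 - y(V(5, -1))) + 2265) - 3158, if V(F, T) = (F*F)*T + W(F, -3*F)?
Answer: 64285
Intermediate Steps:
V(F, T) = -3*F + T*F² (V(F, T) = (F*F)*T - 3*F = F²*T - 3*F = T*F² - 3*F = -3*F + T*F²)
((1178 - y(V(5, -1))) + 2265) - 3158 = ((1178 - (-40)*(5*(-3 + 5*(-1)))²) + 2265) - 3158 = ((1178 - (-40)*(5*(-3 - 5))²) + 2265) - 3158 = ((1178 - (-40)*(5*(-8))²) + 2265) - 3158 = ((1178 - (-40)*(-40)²) + 2265) - 3158 = ((1178 - (-40)*1600) + 2265) - 3158 = ((1178 - 1*(-64000)) + 2265) - 3158 = ((1178 + 64000) + 2265) - 3158 = (65178 + 2265) - 3158 = 67443 - 3158 = 64285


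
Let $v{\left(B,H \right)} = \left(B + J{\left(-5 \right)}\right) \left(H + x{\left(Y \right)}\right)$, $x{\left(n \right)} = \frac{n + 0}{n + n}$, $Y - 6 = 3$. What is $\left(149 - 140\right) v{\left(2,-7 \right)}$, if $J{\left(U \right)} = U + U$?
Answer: $468$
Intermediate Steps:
$J{\left(U \right)} = 2 U$
$Y = 9$ ($Y = 6 + 3 = 9$)
$x{\left(n \right)} = \frac{1}{2}$ ($x{\left(n \right)} = \frac{n}{2 n} = n \frac{1}{2 n} = \frac{1}{2}$)
$v{\left(B,H \right)} = \left(\frac{1}{2} + H\right) \left(-10 + B\right)$ ($v{\left(B,H \right)} = \left(B + 2 \left(-5\right)\right) \left(H + \frac{1}{2}\right) = \left(B - 10\right) \left(\frac{1}{2} + H\right) = \left(-10 + B\right) \left(\frac{1}{2} + H\right) = \left(\frac{1}{2} + H\right) \left(-10 + B\right)$)
$\left(149 - 140\right) v{\left(2,-7 \right)} = \left(149 - 140\right) \left(-5 + \frac{1}{2} \cdot 2 - -70 + 2 \left(-7\right)\right) = 9 \left(-5 + 1 + 70 - 14\right) = 9 \cdot 52 = 468$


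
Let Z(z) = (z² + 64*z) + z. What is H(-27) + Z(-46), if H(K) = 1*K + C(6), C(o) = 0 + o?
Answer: -895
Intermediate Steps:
C(o) = o
H(K) = 6 + K (H(K) = 1*K + 6 = K + 6 = 6 + K)
Z(z) = z² + 65*z
H(-27) + Z(-46) = (6 - 27) - 46*(65 - 46) = -21 - 46*19 = -21 - 874 = -895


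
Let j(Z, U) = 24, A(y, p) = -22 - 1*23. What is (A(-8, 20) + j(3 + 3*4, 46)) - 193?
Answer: -214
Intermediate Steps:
A(y, p) = -45 (A(y, p) = -22 - 23 = -45)
(A(-8, 20) + j(3 + 3*4, 46)) - 193 = (-45 + 24) - 193 = -21 - 193 = -214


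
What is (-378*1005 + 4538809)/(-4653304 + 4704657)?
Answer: 4158919/51353 ≈ 80.987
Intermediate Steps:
(-378*1005 + 4538809)/(-4653304 + 4704657) = (-379890 + 4538809)/51353 = 4158919*(1/51353) = 4158919/51353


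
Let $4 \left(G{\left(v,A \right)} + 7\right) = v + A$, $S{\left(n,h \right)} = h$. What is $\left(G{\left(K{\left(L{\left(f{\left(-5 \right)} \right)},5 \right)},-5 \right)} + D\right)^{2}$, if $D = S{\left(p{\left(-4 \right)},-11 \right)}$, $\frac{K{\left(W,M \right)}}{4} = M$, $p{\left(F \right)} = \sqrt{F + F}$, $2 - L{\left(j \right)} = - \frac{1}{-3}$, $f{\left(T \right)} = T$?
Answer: $\frac{3249}{16} \approx 203.06$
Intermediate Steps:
$L{\left(j \right)} = \frac{5}{3}$ ($L{\left(j \right)} = 2 - - \frac{1}{-3} = 2 - \left(-1\right) \left(- \frac{1}{3}\right) = 2 - \frac{1}{3} = \frac{5}{3}$)
$p{\left(F \right)} = \sqrt{2} \sqrt{F}$ ($p{\left(F \right)} = \sqrt{2 F} = \sqrt{2} \sqrt{F}$)
$K{\left(W,M \right)} = 4 M$
$G{\left(v,A \right)} = -7 + \frac{A}{4} + \frac{v}{4}$ ($G{\left(v,A \right)} = -7 + \frac{v + A}{4} = -7 + \frac{A + v}{4} = -7 + \left(\frac{A}{4} + \frac{v}{4}\right) = -7 + \frac{A}{4} + \frac{v}{4}$)
$D = -11$
$\left(G{\left(K{\left(L{\left(f{\left(-5 \right)} \right)},5 \right)},-5 \right)} + D\right)^{2} = \left(\left(-7 + \frac{1}{4} \left(-5\right) + \frac{4 \cdot 5}{4}\right) - 11\right)^{2} = \left(\left(-7 - \frac{5}{4} + \frac{1}{4} \cdot 20\right) - 11\right)^{2} = \left(\left(-7 - \frac{5}{4} + 5\right) - 11\right)^{2} = \left(- \frac{13}{4} - 11\right)^{2} = \left(- \frac{57}{4}\right)^{2} = \frac{3249}{16}$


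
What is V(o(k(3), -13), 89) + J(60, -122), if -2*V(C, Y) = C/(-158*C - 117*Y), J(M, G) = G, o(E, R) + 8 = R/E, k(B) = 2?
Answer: -3963565/32488 ≈ -122.00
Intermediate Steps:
o(E, R) = -8 + R/E
V(C, Y) = -C/(2*(-158*C - 117*Y))
V(o(k(3), -13), 89) + J(60, -122) = (-8 - 13/2)/(2*(117*89 + 158*(-8 - 13/2))) - 122 = (-8 - 13*½)/(2*(10413 + 158*(-8 - 13*½))) - 122 = (-8 - 13/2)/(2*(10413 + 158*(-8 - 13/2))) - 122 = (½)*(-29/2)/(10413 + 158*(-29/2)) - 122 = (½)*(-29/2)/(10413 - 2291) - 122 = (½)*(-29/2)/8122 - 122 = (½)*(-29/2)*(1/8122) - 122 = -29/32488 - 122 = -3963565/32488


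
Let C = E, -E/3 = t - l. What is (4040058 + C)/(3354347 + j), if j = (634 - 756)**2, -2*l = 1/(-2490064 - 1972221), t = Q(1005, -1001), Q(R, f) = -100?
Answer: 12019485932021/10022979301890 ≈ 1.1992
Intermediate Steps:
t = -100
l = 1/8924570 (l = -1/(2*(-2490064 - 1972221)) = -1/2/(-4462285) = -1/2*(-1/4462285) = 1/8924570 ≈ 1.1205e-7)
E = 2677371003/8924570 (E = -3*(-100 - 1*1/8924570) = -3*(-100 - 1/8924570) = -3*(-892457001/8924570) = 2677371003/8924570 ≈ 300.00)
j = 14884 (j = (-122)**2 = 14884)
C = 2677371003/8924570 ≈ 300.00
(4040058 + C)/(3354347 + j) = (4040058 + 2677371003/8924570)/(3354347 + 14884) = (36058457796063/8924570)/3369231 = (36058457796063/8924570)*(1/3369231) = 12019485932021/10022979301890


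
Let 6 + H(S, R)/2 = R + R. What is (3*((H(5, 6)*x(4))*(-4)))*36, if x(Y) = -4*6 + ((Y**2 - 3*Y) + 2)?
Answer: 93312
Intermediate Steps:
H(S, R) = -12 + 4*R (H(S, R) = -12 + 2*(R + R) = -12 + 2*(2*R) = -12 + 4*R)
x(Y) = -22 + Y**2 - 3*Y (x(Y) = -24 + (2 + Y**2 - 3*Y) = -22 + Y**2 - 3*Y)
(3*((H(5, 6)*x(4))*(-4)))*36 = (3*(((-12 + 4*6)*(-22 + 4**2 - 3*4))*(-4)))*36 = (3*(((-12 + 24)*(-22 + 16 - 12))*(-4)))*36 = (3*((12*(-18))*(-4)))*36 = (3*(-216*(-4)))*36 = (3*864)*36 = 2592*36 = 93312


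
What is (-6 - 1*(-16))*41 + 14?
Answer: 424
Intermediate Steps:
(-6 - 1*(-16))*41 + 14 = (-6 + 16)*41 + 14 = 10*41 + 14 = 410 + 14 = 424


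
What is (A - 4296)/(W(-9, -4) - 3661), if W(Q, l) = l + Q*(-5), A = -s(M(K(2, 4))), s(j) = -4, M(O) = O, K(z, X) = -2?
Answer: 1073/905 ≈ 1.1856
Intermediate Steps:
A = 4 (A = -1*(-4) = 4)
W(Q, l) = l - 5*Q
(A - 4296)/(W(-9, -4) - 3661) = (4 - 4296)/((-4 - 5*(-9)) - 3661) = -4292/((-4 + 45) - 3661) = -4292/(41 - 3661) = -4292/(-3620) = -4292*(-1/3620) = 1073/905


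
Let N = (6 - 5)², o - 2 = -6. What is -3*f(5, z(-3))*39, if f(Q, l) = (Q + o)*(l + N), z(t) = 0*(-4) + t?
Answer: 234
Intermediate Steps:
o = -4 (o = 2 - 6 = -4)
N = 1 (N = 1² = 1)
z(t) = t (z(t) = 0 + t = t)
f(Q, l) = (1 + l)*(-4 + Q) (f(Q, l) = (Q - 4)*(l + 1) = (-4 + Q)*(1 + l) = (1 + l)*(-4 + Q))
-3*f(5, z(-3))*39 = -3*(-4 + 5 - 4*(-3) + 5*(-3))*39 = -3*(-4 + 5 + 12 - 15)*39 = -3*(-2)*39 = 6*39 = 234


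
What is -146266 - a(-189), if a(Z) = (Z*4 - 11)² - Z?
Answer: -734744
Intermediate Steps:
a(Z) = (-11 + 4*Z)² - Z (a(Z) = (4*Z - 11)² - Z = (-11 + 4*Z)² - Z)
-146266 - a(-189) = -146266 - ((-11 + 4*(-189))² - 1*(-189)) = -146266 - ((-11 - 756)² + 189) = -146266 - ((-767)² + 189) = -146266 - (588289 + 189) = -146266 - 1*588478 = -146266 - 588478 = -734744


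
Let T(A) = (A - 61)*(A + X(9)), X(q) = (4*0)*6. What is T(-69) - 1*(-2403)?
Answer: 11373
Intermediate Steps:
X(q) = 0 (X(q) = 0*6 = 0)
T(A) = A*(-61 + A) (T(A) = (A - 61)*(A + 0) = (-61 + A)*A = A*(-61 + A))
T(-69) - 1*(-2403) = -69*(-61 - 69) - 1*(-2403) = -69*(-130) + 2403 = 8970 + 2403 = 11373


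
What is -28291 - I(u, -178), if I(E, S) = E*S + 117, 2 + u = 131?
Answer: -5446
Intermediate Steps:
u = 129 (u = -2 + 131 = 129)
I(E, S) = 117 + E*S
-28291 - I(u, -178) = -28291 - (117 + 129*(-178)) = -28291 - (117 - 22962) = -28291 - 1*(-22845) = -28291 + 22845 = -5446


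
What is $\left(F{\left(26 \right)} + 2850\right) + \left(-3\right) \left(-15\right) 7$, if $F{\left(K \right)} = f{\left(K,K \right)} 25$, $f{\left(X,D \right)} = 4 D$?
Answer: $5765$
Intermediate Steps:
$F{\left(K \right)} = 100 K$ ($F{\left(K \right)} = 4 K 25 = 100 K$)
$\left(F{\left(26 \right)} + 2850\right) + \left(-3\right) \left(-15\right) 7 = \left(100 \cdot 26 + 2850\right) + \left(-3\right) \left(-15\right) 7 = \left(2600 + 2850\right) + 45 \cdot 7 = 5450 + 315 = 5765$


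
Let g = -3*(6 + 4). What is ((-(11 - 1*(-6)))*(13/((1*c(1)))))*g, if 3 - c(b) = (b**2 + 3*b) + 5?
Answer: -1105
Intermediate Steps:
c(b) = -2 - b**2 - 3*b (c(b) = 3 - ((b**2 + 3*b) + 5) = 3 - (5 + b**2 + 3*b) = 3 + (-5 - b**2 - 3*b) = -2 - b**2 - 3*b)
g = -30 (g = -3*10 = -30)
((-(11 - 1*(-6)))*(13/((1*c(1)))))*g = ((-(11 - 1*(-6)))*(13/((1*(-2 - 1*1**2 - 3*1)))))*(-30) = ((-(11 + 6))*(13/((1*(-2 - 1*1 - 3)))))*(-30) = ((-1*17)*(13/((1*(-2 - 1 - 3)))))*(-30) = -221/(1*(-6))*(-30) = -221/(-6)*(-30) = -221*(-1)/6*(-30) = -17*(-13/6)*(-30) = (221/6)*(-30) = -1105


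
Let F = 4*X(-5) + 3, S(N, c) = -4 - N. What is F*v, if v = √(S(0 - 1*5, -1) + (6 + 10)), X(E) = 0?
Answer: 3*√17 ≈ 12.369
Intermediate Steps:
v = √17 (v = √((-4 - (0 - 1*5)) + (6 + 10)) = √((-4 - (0 - 5)) + 16) = √((-4 - 1*(-5)) + 16) = √((-4 + 5) + 16) = √(1 + 16) = √17 ≈ 4.1231)
F = 3 (F = 4*0 + 3 = 0 + 3 = 3)
F*v = 3*√17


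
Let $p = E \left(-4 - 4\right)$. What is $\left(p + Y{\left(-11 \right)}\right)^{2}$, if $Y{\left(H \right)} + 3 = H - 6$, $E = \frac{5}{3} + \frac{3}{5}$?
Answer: $\frac{327184}{225} \approx 1454.2$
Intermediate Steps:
$E = \frac{34}{15}$ ($E = 5 \cdot \frac{1}{3} + 3 \cdot \frac{1}{5} = \frac{5}{3} + \frac{3}{5} = \frac{34}{15} \approx 2.2667$)
$Y{\left(H \right)} = -9 + H$ ($Y{\left(H \right)} = -3 + \left(H - 6\right) = -3 + \left(-6 + H\right) = -9 + H$)
$p = - \frac{272}{15}$ ($p = \frac{34 \left(-4 - 4\right)}{15} = \frac{34}{15} \left(-8\right) = - \frac{272}{15} \approx -18.133$)
$\left(p + Y{\left(-11 \right)}\right)^{2} = \left(- \frac{272}{15} - 20\right)^{2} = \left(- \frac{572}{15}\right)^{2} = \frac{327184}{225}$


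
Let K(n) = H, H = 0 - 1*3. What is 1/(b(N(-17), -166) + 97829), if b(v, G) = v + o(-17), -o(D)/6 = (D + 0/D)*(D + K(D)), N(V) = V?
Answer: 1/95772 ≈ 1.0441e-5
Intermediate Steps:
H = -3 (H = 0 - 3 = -3)
K(n) = -3
o(D) = -6*D*(-3 + D) (o(D) = -6*(D + 0/D)*(D - 3) = -6*(D + 0)*(-3 + D) = -6*D*(-3 + D))
b(v, G) = -2040 + v (b(v, G) = v + 6*(-17)*(3 - 1*(-17)) = v + 6*(-17)*(3 + 17) = v + 6*(-17)*20 = v - 2040 = -2040 + v)
1/(b(N(-17), -166) + 97829) = 1/((-2040 - 17) + 97829) = 1/(-2057 + 97829) = 1/95772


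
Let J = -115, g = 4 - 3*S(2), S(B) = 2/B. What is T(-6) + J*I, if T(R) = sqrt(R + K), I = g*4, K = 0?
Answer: -460 + I*sqrt(6) ≈ -460.0 + 2.4495*I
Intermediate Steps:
g = 1 (g = 4 - 6/2 = 4 - 3*1 = 4 - 3 = 1)
I = 4 (I = 1*4 = 4)
T(R) = sqrt(R) (T(R) = sqrt(R + 0) = sqrt(R))
T(-6) + J*I = sqrt(-6) - 115*4 = I*sqrt(6) - 460 = -460 + I*sqrt(6)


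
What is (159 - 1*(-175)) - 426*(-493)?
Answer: 210352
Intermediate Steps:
(159 - 1*(-175)) - 426*(-493) = (159 + 175) + 210018 = 334 + 210018 = 210352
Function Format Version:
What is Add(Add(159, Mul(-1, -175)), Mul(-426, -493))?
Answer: 210352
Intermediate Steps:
Add(Add(159, Mul(-1, -175)), Mul(-426, -493)) = Add(Add(159, 175), 210018) = Add(334, 210018) = 210352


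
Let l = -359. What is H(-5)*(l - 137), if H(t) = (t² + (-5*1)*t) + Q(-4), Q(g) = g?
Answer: -22816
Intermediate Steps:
H(t) = -4 + t² - 5*t (H(t) = (t² + (-5*1)*t) - 4 = (t² - 5*t) - 4 = -4 + t² - 5*t)
H(-5)*(l - 137) = (-4 + (-5)² - 5*(-5))*(-359 - 137) = (-4 + 25 + 25)*(-496) = 46*(-496) = -22816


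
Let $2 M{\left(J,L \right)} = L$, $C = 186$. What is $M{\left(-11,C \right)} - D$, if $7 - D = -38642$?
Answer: $-38556$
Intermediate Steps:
$M{\left(J,L \right)} = \frac{L}{2}$
$D = 38649$ ($D = 7 - -38642 = 7 + 38642 = 38649$)
$M{\left(-11,C \right)} - D = \frac{1}{2} \cdot 186 - 38649 = 93 - 38649 = -38556$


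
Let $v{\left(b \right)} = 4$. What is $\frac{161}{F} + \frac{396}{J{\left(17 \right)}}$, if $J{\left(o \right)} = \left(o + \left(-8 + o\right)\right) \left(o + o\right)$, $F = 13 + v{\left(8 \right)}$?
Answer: $\frac{2192}{221} \approx 9.9185$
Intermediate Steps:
$F = 17$ ($F = 13 + 4 = 17$)
$J{\left(o \right)} = 2 o \left(-8 + 2 o\right)$ ($J{\left(o \right)} = \left(-8 + 2 o\right) 2 o = 2 o \left(-8 + 2 o\right)$)
$\frac{161}{F} + \frac{396}{J{\left(17 \right)}} = \frac{161}{17} + \frac{396}{4 \cdot 17 \left(-4 + 17\right)} = 161 \cdot \frac{1}{17} + \frac{396}{4 \cdot 17 \cdot 13} = \frac{161}{17} + \frac{396}{884} = \frac{161}{17} + 396 \cdot \frac{1}{884} = \frac{161}{17} + \frac{99}{221} = \frac{2192}{221}$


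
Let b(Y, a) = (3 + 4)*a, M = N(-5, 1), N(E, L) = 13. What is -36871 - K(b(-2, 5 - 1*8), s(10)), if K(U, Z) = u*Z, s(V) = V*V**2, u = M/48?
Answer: -222851/6 ≈ -37142.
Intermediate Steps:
M = 13
u = 13/48 ≈ 0.27083
s(V) = V**3
b(Y, a) = 7*a
K(U, Z) = 13*Z/48
-36871 - K(b(-2, 5 - 1*8), s(10)) = -36871 - 13*10**3/48 = -36871 - 13*1000/48 = -36871 - 1*1625/6 = -36871 - 1625/6 = -222851/6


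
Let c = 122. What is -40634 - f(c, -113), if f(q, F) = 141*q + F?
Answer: -57723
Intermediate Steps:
f(q, F) = F + 141*q
-40634 - f(c, -113) = -40634 - (-113 + 141*122) = -40634 - (-113 + 17202) = -40634 - 1*17089 = -40634 - 17089 = -57723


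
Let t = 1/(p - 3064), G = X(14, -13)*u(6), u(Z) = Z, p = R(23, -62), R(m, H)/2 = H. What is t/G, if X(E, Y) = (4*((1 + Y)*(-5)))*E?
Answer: -1/64270080 ≈ -1.5559e-8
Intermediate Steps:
X(E, Y) = E*(-20 - 20*Y) (X(E, Y) = (4*(-5 - 5*Y))*E = (-20 - 20*Y)*E = E*(-20 - 20*Y))
R(m, H) = 2*H
p = -124 (p = 2*(-62) = -124)
G = 20160 (G = -20*14*(1 - 13)*6 = -20*14*(-12)*6 = 3360*6 = 20160)
t = -1/3188 (t = 1/(-124 - 3064) = 1/(-3188) = -1/3188 ≈ -0.00031368)
t/G = -1/3188/20160 = -1/3188*1/20160 = -1/64270080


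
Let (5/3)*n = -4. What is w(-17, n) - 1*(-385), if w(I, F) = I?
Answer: 368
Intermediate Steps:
n = -12/5 (n = (⅗)*(-4) = -12/5 ≈ -2.4000)
w(-17, n) - 1*(-385) = -17 - 1*(-385) = -17 + 385 = 368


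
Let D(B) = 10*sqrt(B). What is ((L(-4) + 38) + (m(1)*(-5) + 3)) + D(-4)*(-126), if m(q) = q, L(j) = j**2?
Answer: 52 - 2520*I ≈ 52.0 - 2520.0*I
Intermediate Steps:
((L(-4) + 38) + (m(1)*(-5) + 3)) + D(-4)*(-126) = (((-4)**2 + 38) + (1*(-5) + 3)) + (10*sqrt(-4))*(-126) = ((16 + 38) + (-5 + 3)) + (10*(2*I))*(-126) = (54 - 2) + (20*I)*(-126) = 52 - 2520*I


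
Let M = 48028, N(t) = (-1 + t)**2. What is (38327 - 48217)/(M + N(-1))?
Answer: -4945/24016 ≈ -0.20590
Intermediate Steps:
(38327 - 48217)/(M + N(-1)) = (38327 - 48217)/(48028 + (-1 - 1)**2) = -9890/(48028 + (-2)**2) = -9890/(48028 + 4) = -9890/48032 = -9890*1/48032 = -4945/24016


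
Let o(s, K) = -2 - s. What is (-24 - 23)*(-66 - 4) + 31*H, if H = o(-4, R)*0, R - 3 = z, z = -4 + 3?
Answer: 3290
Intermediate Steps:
z = -1
R = 2 (R = 3 - 1 = 2)
H = 0 (H = (-2 - 1*(-4))*0 = (-2 + 4)*0 = 2*0 = 0)
(-24 - 23)*(-66 - 4) + 31*H = (-24 - 23)*(-66 - 4) + 31*0 = -47*(-70) + 0 = 3290 + 0 = 3290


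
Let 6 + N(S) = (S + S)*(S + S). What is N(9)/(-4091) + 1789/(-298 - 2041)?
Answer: -8062601/9568849 ≈ -0.84259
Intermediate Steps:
N(S) = -6 + 4*S² (N(S) = -6 + (S + S)*(S + S) = -6 + (2*S)*(2*S) = -6 + 4*S²)
N(9)/(-4091) + 1789/(-298 - 2041) = (-6 + 4*9²)/(-4091) + 1789/(-298 - 2041) = (-6 + 4*81)*(-1/4091) + 1789/(-2339) = (-6 + 324)*(-1/4091) + 1789*(-1/2339) = 318*(-1/4091) - 1789/2339 = -318/4091 - 1789/2339 = -8062601/9568849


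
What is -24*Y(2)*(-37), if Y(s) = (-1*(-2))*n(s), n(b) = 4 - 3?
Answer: 1776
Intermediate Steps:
n(b) = 1
Y(s) = 2 (Y(s) = -1*(-2)*1 = 2*1 = 2)
-24*Y(2)*(-37) = -24*2*(-37) = -48*(-37) = 1776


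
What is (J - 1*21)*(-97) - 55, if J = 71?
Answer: -4905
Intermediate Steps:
(J - 1*21)*(-97) - 55 = (71 - 1*21)*(-97) - 55 = (71 - 21)*(-97) - 55 = 50*(-97) - 55 = -4850 - 55 = -4905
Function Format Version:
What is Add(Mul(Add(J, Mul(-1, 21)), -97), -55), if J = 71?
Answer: -4905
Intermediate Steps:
Add(Mul(Add(J, Mul(-1, 21)), -97), -55) = Add(Mul(Add(71, Mul(-1, 21)), -97), -55) = Add(Mul(Add(71, -21), -97), -55) = Add(Mul(50, -97), -55) = Add(-4850, -55) = -4905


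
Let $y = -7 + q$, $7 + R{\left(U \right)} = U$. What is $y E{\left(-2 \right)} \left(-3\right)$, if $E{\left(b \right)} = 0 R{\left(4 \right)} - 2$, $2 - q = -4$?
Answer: $-6$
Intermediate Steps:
$R{\left(U \right)} = -7 + U$
$q = 6$ ($q = 2 - -4 = 2 + 4 = 6$)
$E{\left(b \right)} = -2$ ($E{\left(b \right)} = 0 \left(-7 + 4\right) - 2 = 0 \left(-3\right) - 2 = 0 - 2 = -2$)
$y = -1$ ($y = -7 + 6 = -1$)
$y E{\left(-2 \right)} \left(-3\right) = \left(-1\right) \left(-2\right) \left(-3\right) = 2 \left(-3\right) = -6$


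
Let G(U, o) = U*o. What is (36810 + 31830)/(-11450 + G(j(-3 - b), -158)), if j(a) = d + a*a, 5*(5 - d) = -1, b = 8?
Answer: -2600/1189 ≈ -2.1867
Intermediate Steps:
d = 26/5 (d = 5 - 1/5*(-1) = 5 + 1/5 = 26/5 ≈ 5.2000)
j(a) = 26/5 + a**2 (j(a) = 26/5 + a*a = 26/5 + a**2)
(36810 + 31830)/(-11450 + G(j(-3 - b), -158)) = (36810 + 31830)/(-11450 + (26/5 + (-3 - 1*8)**2)*(-158)) = 68640/(-11450 + (26/5 + (-3 - 8)**2)*(-158)) = 68640/(-11450 + (26/5 + (-11)**2)*(-158)) = 68640/(-11450 + (26/5 + 121)*(-158)) = 68640/(-11450 + (631/5)*(-158)) = 68640/(-11450 - 99698/5) = 68640/(-156948/5) = 68640*(-5/156948) = -2600/1189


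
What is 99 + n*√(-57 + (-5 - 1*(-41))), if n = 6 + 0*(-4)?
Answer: 99 + 6*I*√21 ≈ 99.0 + 27.495*I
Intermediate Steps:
n = 6 (n = 6 + 0 = 6)
99 + n*√(-57 + (-5 - 1*(-41))) = 99 + 6*√(-57 + (-5 - 1*(-41))) = 99 + 6*√(-57 + (-5 + 41)) = 99 + 6*√(-57 + 36) = 99 + 6*√(-21) = 99 + 6*(I*√21) = 99 + 6*I*√21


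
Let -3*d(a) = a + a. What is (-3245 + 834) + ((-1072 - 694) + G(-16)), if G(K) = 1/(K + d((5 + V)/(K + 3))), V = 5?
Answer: -2522947/604 ≈ -4177.1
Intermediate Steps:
d(a) = -2*a/3 (d(a) = -(a + a)/3 = -2*a/3)
G(K) = 1/(K - 20/(3*(3 + K))) (G(K) = 1/(K - 2*(5 + 5)/(3*(K + 3))) = 1/(K - 20/(3*(3 + K))))
(-3245 + 834) + ((-1072 - 694) + G(-16)) = (-3245 + 834) + ((-1072 - 694) + 3*(3 - 16)/(-20 + 3*(-16)*(3 - 16))) = -2411 + (-1766 + 3*(-13)/(-20 + 3*(-16)*(-13))) = -2411 + (-1766 + 3*(-13)/(-20 + 624)) = -2411 + (-1766 + 3*(-13)/604) = -2411 + (-1766 + 3*(1/604)*(-13)) = -2411 + (-1766 - 39/604) = -2411 - 1066703/604 = -2522947/604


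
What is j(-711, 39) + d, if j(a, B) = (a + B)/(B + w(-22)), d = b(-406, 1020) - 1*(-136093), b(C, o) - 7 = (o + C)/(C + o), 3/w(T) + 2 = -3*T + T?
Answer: 74437839/547 ≈ 1.3608e+5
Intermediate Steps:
w(T) = 3/(-2 - 2*T) (w(T) = 3/(-2 + (-3*T + T)) = 3/(-2 - 2*T))
b(C, o) = 8 (b(C, o) = 7 + (o + C)/(C + o) = 7 + (C + o)/(C + o) = 7 + 1 = 8)
d = 136101 (d = 8 - 1*(-136093) = 8 + 136093 = 136101)
j(a, B) = (B + a)/(1/14 + B) (j(a, B) = (a + B)/(B - 3/(2 + 2*(-22))) = (B + a)/(B - 3/(2 - 44)) = (B + a)/(B - 3/(-42)) = (B + a)/(B - 3*(-1/42)) = (B + a)/(B + 1/14) = (B + a)/(1/14 + B))
j(-711, 39) + d = 14*(39 - 711)/(1 + 14*39) + 136101 = 14*(-672)/(1 + 546) + 136101 = 14*(-672)/547 + 136101 = 14*(1/547)*(-672) + 136101 = -9408/547 + 136101 = 74437839/547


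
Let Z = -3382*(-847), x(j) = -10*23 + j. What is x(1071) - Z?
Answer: -2863713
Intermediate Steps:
x(j) = -230 + j
Z = 2864554
x(1071) - Z = (-230 + 1071) - 1*2864554 = 841 - 2864554 = -2863713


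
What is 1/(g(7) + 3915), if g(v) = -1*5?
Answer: 1/3910 ≈ 0.00025575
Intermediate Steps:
g(v) = -5
1/(g(7) + 3915) = 1/(-5 + 3915) = 1/3910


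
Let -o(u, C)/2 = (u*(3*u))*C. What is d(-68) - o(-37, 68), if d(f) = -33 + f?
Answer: 558451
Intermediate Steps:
o(u, C) = -6*C*u² (o(u, C) = -2*u*(3*u)*C = -2*3*u²*C = -6*C*u²)
d(-68) - o(-37, 68) = (-33 - 68) - (-6)*68*(-37)² = -101 - (-6)*68*1369 = -101 - 1*(-558552) = -101 + 558552 = 558451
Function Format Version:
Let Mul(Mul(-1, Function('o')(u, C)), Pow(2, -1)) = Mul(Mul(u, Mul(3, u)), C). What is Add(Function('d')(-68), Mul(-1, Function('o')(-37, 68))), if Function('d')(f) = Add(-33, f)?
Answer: 558451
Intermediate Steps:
Function('o')(u, C) = Mul(-6, C, Pow(u, 2)) (Function('o')(u, C) = Mul(-2, Mul(Mul(u, Mul(3, u)), C)) = Mul(-2, Mul(Mul(3, Pow(u, 2)), C)) = Mul(-2, Mul(3, C, Pow(u, 2))) = Mul(-6, C, Pow(u, 2)))
Add(Function('d')(-68), Mul(-1, Function('o')(-37, 68))) = Add(Add(-33, -68), Mul(-1, Mul(-6, 68, Pow(-37, 2)))) = Add(-101, Mul(-1, Mul(-6, 68, 1369))) = Add(-101, Mul(-1, -558552)) = Add(-101, 558552) = 558451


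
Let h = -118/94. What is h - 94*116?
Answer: -512547/47 ≈ -10905.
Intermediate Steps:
h = -59/47 (h = -118*1/94 = -59/47 ≈ -1.2553)
h - 94*116 = -59/47 - 94*116 = -59/47 - 10904 = -512547/47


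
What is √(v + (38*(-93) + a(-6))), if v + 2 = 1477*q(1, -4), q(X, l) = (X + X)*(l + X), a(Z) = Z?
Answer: 2*I*√3101 ≈ 111.37*I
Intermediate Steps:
q(X, l) = 2*X*(X + l) (q(X, l) = (2*X)*(X + l) = 2*X*(X + l))
v = -8864 (v = -2 + 1477*(2*1*(1 - 4)) = -2 + 1477*(2*1*(-3)) = -2 + 1477*(-6) = -2 - 8862 = -8864)
√(v + (38*(-93) + a(-6))) = √(-8864 + (38*(-93) - 6)) = √(-8864 + (-3534 - 6)) = √(-8864 - 3540) = √(-12404) = 2*I*√3101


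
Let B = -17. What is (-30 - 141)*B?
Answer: 2907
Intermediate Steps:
(-30 - 141)*B = (-30 - 141)*(-17) = -171*(-17) = 2907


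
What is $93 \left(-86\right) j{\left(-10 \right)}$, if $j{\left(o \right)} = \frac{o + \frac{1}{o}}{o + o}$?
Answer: $- \frac{403899}{100} \approx -4039.0$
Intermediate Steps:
$j{\left(o \right)} = \frac{o + \frac{1}{o}}{2 o}$
$93 \left(-86\right) j{\left(-10 \right)} = 93 \left(-86\right) \frac{1 + \left(-10\right)^{2}}{2 \cdot 100} = - 7998 \cdot \frac{1}{2} \cdot \frac{1}{100} \left(1 + 100\right) = - 7998 \cdot \frac{1}{2} \cdot \frac{1}{100} \cdot 101 = \left(-7998\right) \frac{101}{200} = - \frac{403899}{100}$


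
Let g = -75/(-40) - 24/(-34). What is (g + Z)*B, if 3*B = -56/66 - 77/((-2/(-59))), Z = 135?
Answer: -28345275/272 ≈ -1.0421e+5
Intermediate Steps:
g = 351/136 (g = -75*(-1/40) - 24*(-1/34) = 15/8 + 12/17 = 351/136 ≈ 2.5809)
B = -149975/198 (B = (-56/66 - 77/((-2/(-59))))/3 = (-56*1/66 - 77/((-2*(-1/59))))/3 = (-28/33 - 77/2/59)/3 = (-28/33 - 77*59/2)/3 = (-28/33 - 4543/2)/3 = (⅓)*(-149975/66) = -149975/198 ≈ -757.45)
(g + Z)*B = (351/136 + 135)*(-149975/198) = (18711/136)*(-149975/198) = -28345275/272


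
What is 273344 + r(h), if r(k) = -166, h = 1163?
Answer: 273178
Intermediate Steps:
273344 + r(h) = 273344 - 166 = 273178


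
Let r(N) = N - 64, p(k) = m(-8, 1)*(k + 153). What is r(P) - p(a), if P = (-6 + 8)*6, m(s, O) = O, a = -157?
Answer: -48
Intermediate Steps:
P = 12 (P = 2*6 = 12)
p(k) = 153 + k (p(k) = 1*(k + 153) = 1*(153 + k) = 153 + k)
r(N) = -64 + N
r(P) - p(a) = (-64 + 12) - (153 - 157) = -52 - 1*(-4) = -52 + 4 = -48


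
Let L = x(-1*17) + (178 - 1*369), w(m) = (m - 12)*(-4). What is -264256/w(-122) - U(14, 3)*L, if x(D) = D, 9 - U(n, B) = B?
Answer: 50584/67 ≈ 754.99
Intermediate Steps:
U(n, B) = 9 - B
w(m) = 48 - 4*m (w(m) = (-12 + m)*(-4) = 48 - 4*m)
L = -208 (L = -1*17 + (178 - 1*369) = -17 + (178 - 369) = -17 - 191 = -208)
-264256/w(-122) - U(14, 3)*L = -264256/(48 - 4*(-122)) - (9 - 1*3)*(-208) = -264256/(48 + 488) - (9 - 3)*(-208) = -264256/536 - 6*(-208) = -264256*1/536 - 1*(-1248) = -33032/67 + 1248 = 50584/67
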